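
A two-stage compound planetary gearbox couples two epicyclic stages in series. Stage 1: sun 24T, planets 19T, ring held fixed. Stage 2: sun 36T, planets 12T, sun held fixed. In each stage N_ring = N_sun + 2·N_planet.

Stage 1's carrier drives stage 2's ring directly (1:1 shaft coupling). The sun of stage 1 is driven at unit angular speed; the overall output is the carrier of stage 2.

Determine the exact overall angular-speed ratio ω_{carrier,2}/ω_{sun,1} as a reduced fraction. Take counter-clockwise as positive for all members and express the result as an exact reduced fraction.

15/86

Stage 1: N_ring = 24 + 2·19 = 62
Stage 1: 24(ω_s−ω_c) = −62(ω_r−ω_c),  ω_r=0, ω_s=1
Stage 1: 24(1−ω_c) = −62(0−ω_c)  ⇒  86ω_c = 24  ⇒  ω_c = 12/43
  ⇒ ω_c¹/ω_s¹ = 12/43
Stage 2: N_ring = 36 + 2·12 = 60
Stage 2: 36(ω_s−ω_c) = −60(ω_r−ω_c),  ω_s=0, ω_r=1
Stage 2: 36(0−ω_c) = −60(1−ω_c)  ⇒  96ω_c = 60  ⇒  ω_c = 5/8
  ⇒ ω_c²/ω_r² = 5/8
Coupling ω_r² = ω_c¹ ⇒ overall = 12/43 × 5/8 = 15/86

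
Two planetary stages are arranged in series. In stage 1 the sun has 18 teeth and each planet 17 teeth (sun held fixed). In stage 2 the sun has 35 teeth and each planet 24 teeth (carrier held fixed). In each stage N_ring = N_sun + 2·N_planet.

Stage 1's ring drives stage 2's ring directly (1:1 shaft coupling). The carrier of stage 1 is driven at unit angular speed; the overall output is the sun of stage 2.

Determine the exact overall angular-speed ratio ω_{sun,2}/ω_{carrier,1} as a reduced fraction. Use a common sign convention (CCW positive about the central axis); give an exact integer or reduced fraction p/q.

Stage 1: N_ring = 18 + 2·17 = 52
Stage 1: 18(ω_s−ω_c) = −52(ω_r−ω_c),  ω_s=0, ω_c=1
Stage 1: ω_r = 1 − (18/52)(0−1) = 35/26
  ⇒ ω_r¹/ω_c¹ = 35/26
Stage 2: N_ring = 35 + 2·24 = 83
Stage 2: 35(ω_s−ω_c) = −83(ω_r−ω_c),  ω_c=0, ω_r=1
Stage 2: ω_s = 0 − (83/35)(1−0) = -83/35
  ⇒ ω_s²/ω_r² = -83/35
Coupling ω_r² = ω_r¹ ⇒ overall = 35/26 × -83/35 = -83/26

-83/26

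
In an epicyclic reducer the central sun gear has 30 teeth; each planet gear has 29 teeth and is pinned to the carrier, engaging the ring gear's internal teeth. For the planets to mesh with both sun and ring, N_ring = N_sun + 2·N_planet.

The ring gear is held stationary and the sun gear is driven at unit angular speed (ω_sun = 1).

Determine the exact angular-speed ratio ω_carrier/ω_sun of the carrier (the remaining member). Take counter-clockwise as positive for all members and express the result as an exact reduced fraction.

N_ring = 30 + 2·29 = 88
30(ω_s−ω_c) = −88(ω_r−ω_c),  ω_r=0, ω_s=1
30(1−ω_c) = −88(0−ω_c)  ⇒  118ω_c = 30  ⇒  ω_c = 15/59
ω_c/ω_s = 15/59

15/59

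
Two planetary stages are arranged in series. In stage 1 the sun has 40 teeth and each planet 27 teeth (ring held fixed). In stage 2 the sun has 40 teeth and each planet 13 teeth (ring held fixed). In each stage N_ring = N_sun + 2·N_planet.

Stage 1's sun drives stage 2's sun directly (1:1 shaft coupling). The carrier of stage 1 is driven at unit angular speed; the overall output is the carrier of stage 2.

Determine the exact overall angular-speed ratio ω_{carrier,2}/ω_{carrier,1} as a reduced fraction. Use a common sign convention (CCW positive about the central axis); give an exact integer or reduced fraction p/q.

67/53

Stage 1: N_ring = 40 + 2·27 = 94
Stage 1: 40(ω_s−ω_c) = −94(ω_r−ω_c),  ω_r=0, ω_c=1
Stage 1: ω_s = 1 − (94/40)(0−1) = 67/20
  ⇒ ω_s¹/ω_c¹ = 67/20
Stage 2: N_ring = 40 + 2·13 = 66
Stage 2: 40(ω_s−ω_c) = −66(ω_r−ω_c),  ω_r=0, ω_s=1
Stage 2: 40(1−ω_c) = −66(0−ω_c)  ⇒  106ω_c = 40  ⇒  ω_c = 20/53
  ⇒ ω_c²/ω_s² = 20/53
Coupling ω_s² = ω_s¹ ⇒ overall = 67/20 × 20/53 = 67/53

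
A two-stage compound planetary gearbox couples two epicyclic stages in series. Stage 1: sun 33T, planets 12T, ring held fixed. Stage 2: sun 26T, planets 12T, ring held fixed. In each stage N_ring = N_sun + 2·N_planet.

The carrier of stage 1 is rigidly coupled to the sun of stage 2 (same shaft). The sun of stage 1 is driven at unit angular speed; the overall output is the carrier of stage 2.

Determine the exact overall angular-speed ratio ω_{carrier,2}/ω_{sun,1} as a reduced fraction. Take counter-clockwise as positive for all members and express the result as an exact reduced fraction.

143/1140

Stage 1: N_ring = 33 + 2·12 = 57
Stage 1: 33(ω_s−ω_c) = −57(ω_r−ω_c),  ω_r=0, ω_s=1
Stage 1: 33(1−ω_c) = −57(0−ω_c)  ⇒  90ω_c = 33  ⇒  ω_c = 11/30
  ⇒ ω_c¹/ω_s¹ = 11/30
Stage 2: N_ring = 26 + 2·12 = 50
Stage 2: 26(ω_s−ω_c) = −50(ω_r−ω_c),  ω_r=0, ω_s=1
Stage 2: 26(1−ω_c) = −50(0−ω_c)  ⇒  76ω_c = 26  ⇒  ω_c = 13/38
  ⇒ ω_c²/ω_s² = 13/38
Coupling ω_s² = ω_c¹ ⇒ overall = 11/30 × 13/38 = 143/1140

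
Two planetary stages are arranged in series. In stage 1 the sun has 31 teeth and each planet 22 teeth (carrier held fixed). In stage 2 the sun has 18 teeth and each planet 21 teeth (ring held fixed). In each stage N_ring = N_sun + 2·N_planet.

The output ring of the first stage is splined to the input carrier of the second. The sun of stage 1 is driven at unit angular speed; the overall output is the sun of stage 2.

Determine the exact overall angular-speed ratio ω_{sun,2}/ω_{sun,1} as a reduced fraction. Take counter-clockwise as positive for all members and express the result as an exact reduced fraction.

Stage 1: N_ring = 31 + 2·22 = 75
Stage 1: 31(ω_s−ω_c) = −75(ω_r−ω_c),  ω_c=0, ω_s=1
Stage 1: ω_r = 0 − (31/75)(1−0) = -31/75
  ⇒ ω_r¹/ω_s¹ = -31/75
Stage 2: N_ring = 18 + 2·21 = 60
Stage 2: 18(ω_s−ω_c) = −60(ω_r−ω_c),  ω_r=0, ω_c=1
Stage 2: ω_s = 1 − (60/18)(0−1) = 13/3
  ⇒ ω_s²/ω_c² = 13/3
Coupling ω_c² = ω_r¹ ⇒ overall = -31/75 × 13/3 = -403/225

-403/225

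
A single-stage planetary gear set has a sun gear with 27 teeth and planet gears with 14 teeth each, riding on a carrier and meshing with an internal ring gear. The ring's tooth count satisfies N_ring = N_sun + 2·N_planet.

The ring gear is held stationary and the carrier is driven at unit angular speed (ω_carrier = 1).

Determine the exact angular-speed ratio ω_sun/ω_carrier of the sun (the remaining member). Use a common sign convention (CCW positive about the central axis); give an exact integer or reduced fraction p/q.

82/27

N_ring = 27 + 2·14 = 55
27(ω_s−ω_c) = −55(ω_r−ω_c),  ω_r=0, ω_c=1
ω_s = 1 − (55/27)(0−1) = 82/27
ω_s/ω_c = 82/27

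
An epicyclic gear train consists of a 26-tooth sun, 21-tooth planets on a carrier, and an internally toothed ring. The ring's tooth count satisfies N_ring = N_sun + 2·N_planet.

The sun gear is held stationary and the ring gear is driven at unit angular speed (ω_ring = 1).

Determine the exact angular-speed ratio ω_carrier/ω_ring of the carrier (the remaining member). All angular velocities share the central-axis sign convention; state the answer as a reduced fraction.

34/47

N_ring = 26 + 2·21 = 68
26(ω_s−ω_c) = −68(ω_r−ω_c),  ω_s=0, ω_r=1
26(0−ω_c) = −68(1−ω_c)  ⇒  94ω_c = 68  ⇒  ω_c = 34/47
ω_c/ω_r = 34/47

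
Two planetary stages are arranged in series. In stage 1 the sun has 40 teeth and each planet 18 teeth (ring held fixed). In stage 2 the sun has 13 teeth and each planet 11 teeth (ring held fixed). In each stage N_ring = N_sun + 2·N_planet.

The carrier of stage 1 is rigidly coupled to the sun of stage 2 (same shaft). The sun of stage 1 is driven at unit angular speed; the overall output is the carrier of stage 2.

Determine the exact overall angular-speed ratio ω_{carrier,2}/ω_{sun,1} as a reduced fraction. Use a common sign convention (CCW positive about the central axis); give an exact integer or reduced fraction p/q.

Stage 1: N_ring = 40 + 2·18 = 76
Stage 1: 40(ω_s−ω_c) = −76(ω_r−ω_c),  ω_r=0, ω_s=1
Stage 1: 40(1−ω_c) = −76(0−ω_c)  ⇒  116ω_c = 40  ⇒  ω_c = 10/29
  ⇒ ω_c¹/ω_s¹ = 10/29
Stage 2: N_ring = 13 + 2·11 = 35
Stage 2: 13(ω_s−ω_c) = −35(ω_r−ω_c),  ω_r=0, ω_s=1
Stage 2: 13(1−ω_c) = −35(0−ω_c)  ⇒  48ω_c = 13  ⇒  ω_c = 13/48
  ⇒ ω_c²/ω_s² = 13/48
Coupling ω_s² = ω_c¹ ⇒ overall = 10/29 × 13/48 = 65/696

65/696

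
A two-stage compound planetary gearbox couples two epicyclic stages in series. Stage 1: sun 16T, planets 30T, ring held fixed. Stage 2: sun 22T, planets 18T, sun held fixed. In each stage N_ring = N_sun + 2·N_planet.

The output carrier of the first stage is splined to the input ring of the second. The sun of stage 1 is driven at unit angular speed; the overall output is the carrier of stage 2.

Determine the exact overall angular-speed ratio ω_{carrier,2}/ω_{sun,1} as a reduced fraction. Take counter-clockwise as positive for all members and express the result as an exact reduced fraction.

29/230

Stage 1: N_ring = 16 + 2·30 = 76
Stage 1: 16(ω_s−ω_c) = −76(ω_r−ω_c),  ω_r=0, ω_s=1
Stage 1: 16(1−ω_c) = −76(0−ω_c)  ⇒  92ω_c = 16  ⇒  ω_c = 4/23
  ⇒ ω_c¹/ω_s¹ = 4/23
Stage 2: N_ring = 22 + 2·18 = 58
Stage 2: 22(ω_s−ω_c) = −58(ω_r−ω_c),  ω_s=0, ω_r=1
Stage 2: 22(0−ω_c) = −58(1−ω_c)  ⇒  80ω_c = 58  ⇒  ω_c = 29/40
  ⇒ ω_c²/ω_r² = 29/40
Coupling ω_r² = ω_c¹ ⇒ overall = 4/23 × 29/40 = 29/230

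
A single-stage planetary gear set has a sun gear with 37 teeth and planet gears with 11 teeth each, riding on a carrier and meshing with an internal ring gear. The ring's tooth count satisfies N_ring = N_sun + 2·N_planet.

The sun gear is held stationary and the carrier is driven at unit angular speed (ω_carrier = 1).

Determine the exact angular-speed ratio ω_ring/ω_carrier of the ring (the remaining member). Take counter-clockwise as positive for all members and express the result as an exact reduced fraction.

96/59

N_ring = 37 + 2·11 = 59
37(ω_s−ω_c) = −59(ω_r−ω_c),  ω_s=0, ω_c=1
ω_r = 1 − (37/59)(0−1) = 96/59
ω_r/ω_c = 96/59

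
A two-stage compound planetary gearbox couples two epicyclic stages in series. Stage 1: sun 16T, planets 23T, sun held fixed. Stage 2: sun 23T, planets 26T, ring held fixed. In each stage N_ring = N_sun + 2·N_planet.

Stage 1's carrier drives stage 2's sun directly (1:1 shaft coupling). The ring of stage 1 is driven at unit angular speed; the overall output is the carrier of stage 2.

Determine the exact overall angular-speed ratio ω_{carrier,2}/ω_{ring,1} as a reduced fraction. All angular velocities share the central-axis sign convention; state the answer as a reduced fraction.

Stage 1: N_ring = 16 + 2·23 = 62
Stage 1: 16(ω_s−ω_c) = −62(ω_r−ω_c),  ω_s=0, ω_r=1
Stage 1: 16(0−ω_c) = −62(1−ω_c)  ⇒  78ω_c = 62  ⇒  ω_c = 31/39
  ⇒ ω_c¹/ω_r¹ = 31/39
Stage 2: N_ring = 23 + 2·26 = 75
Stage 2: 23(ω_s−ω_c) = −75(ω_r−ω_c),  ω_r=0, ω_s=1
Stage 2: 23(1−ω_c) = −75(0−ω_c)  ⇒  98ω_c = 23  ⇒  ω_c = 23/98
  ⇒ ω_c²/ω_s² = 23/98
Coupling ω_s² = ω_c¹ ⇒ overall = 31/39 × 23/98 = 713/3822

713/3822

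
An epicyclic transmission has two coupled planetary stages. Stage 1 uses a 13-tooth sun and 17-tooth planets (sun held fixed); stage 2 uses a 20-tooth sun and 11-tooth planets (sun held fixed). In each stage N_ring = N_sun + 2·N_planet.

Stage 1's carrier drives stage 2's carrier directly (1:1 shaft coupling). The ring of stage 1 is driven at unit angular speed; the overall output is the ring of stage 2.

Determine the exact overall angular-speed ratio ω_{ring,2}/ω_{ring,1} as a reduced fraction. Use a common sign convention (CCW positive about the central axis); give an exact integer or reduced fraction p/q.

Stage 1: N_ring = 13 + 2·17 = 47
Stage 1: 13(ω_s−ω_c) = −47(ω_r−ω_c),  ω_s=0, ω_r=1
Stage 1: 13(0−ω_c) = −47(1−ω_c)  ⇒  60ω_c = 47  ⇒  ω_c = 47/60
  ⇒ ω_c¹/ω_r¹ = 47/60
Stage 2: N_ring = 20 + 2·11 = 42
Stage 2: 20(ω_s−ω_c) = −42(ω_r−ω_c),  ω_s=0, ω_c=1
Stage 2: ω_r = 1 − (20/42)(0−1) = 31/21
  ⇒ ω_r²/ω_c² = 31/21
Coupling ω_c² = ω_c¹ ⇒ overall = 47/60 × 31/21 = 1457/1260

1457/1260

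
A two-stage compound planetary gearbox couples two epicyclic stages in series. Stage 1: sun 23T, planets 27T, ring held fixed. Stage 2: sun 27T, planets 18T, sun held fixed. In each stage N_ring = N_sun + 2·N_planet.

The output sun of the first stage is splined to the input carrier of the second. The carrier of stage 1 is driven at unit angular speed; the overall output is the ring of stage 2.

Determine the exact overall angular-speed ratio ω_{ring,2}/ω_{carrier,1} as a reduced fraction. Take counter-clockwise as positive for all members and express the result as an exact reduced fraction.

Stage 1: N_ring = 23 + 2·27 = 77
Stage 1: 23(ω_s−ω_c) = −77(ω_r−ω_c),  ω_r=0, ω_c=1
Stage 1: ω_s = 1 − (77/23)(0−1) = 100/23
  ⇒ ω_s¹/ω_c¹ = 100/23
Stage 2: N_ring = 27 + 2·18 = 63
Stage 2: 27(ω_s−ω_c) = −63(ω_r−ω_c),  ω_s=0, ω_c=1
Stage 2: ω_r = 1 − (27/63)(0−1) = 10/7
  ⇒ ω_r²/ω_c² = 10/7
Coupling ω_c² = ω_s¹ ⇒ overall = 100/23 × 10/7 = 1000/161

1000/161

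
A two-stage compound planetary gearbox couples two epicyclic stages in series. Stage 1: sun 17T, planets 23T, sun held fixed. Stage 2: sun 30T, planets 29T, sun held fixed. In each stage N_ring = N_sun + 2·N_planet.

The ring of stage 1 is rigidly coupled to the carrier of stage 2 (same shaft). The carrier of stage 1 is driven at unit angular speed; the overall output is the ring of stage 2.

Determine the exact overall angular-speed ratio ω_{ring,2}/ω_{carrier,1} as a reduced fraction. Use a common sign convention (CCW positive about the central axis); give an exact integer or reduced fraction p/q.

1180/693

Stage 1: N_ring = 17 + 2·23 = 63
Stage 1: 17(ω_s−ω_c) = −63(ω_r−ω_c),  ω_s=0, ω_c=1
Stage 1: ω_r = 1 − (17/63)(0−1) = 80/63
  ⇒ ω_r¹/ω_c¹ = 80/63
Stage 2: N_ring = 30 + 2·29 = 88
Stage 2: 30(ω_s−ω_c) = −88(ω_r−ω_c),  ω_s=0, ω_c=1
Stage 2: ω_r = 1 − (30/88)(0−1) = 59/44
  ⇒ ω_r²/ω_c² = 59/44
Coupling ω_c² = ω_r¹ ⇒ overall = 80/63 × 59/44 = 1180/693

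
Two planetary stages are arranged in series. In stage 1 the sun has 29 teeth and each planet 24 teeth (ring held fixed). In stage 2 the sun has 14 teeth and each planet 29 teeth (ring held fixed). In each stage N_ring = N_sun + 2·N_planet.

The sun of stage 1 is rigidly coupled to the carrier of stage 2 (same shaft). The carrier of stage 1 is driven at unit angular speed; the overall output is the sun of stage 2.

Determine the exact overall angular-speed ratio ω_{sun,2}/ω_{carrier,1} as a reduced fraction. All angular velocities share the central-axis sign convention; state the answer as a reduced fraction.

4558/203

Stage 1: N_ring = 29 + 2·24 = 77
Stage 1: 29(ω_s−ω_c) = −77(ω_r−ω_c),  ω_r=0, ω_c=1
Stage 1: ω_s = 1 − (77/29)(0−1) = 106/29
  ⇒ ω_s¹/ω_c¹ = 106/29
Stage 2: N_ring = 14 + 2·29 = 72
Stage 2: 14(ω_s−ω_c) = −72(ω_r−ω_c),  ω_r=0, ω_c=1
Stage 2: ω_s = 1 − (72/14)(0−1) = 43/7
  ⇒ ω_s²/ω_c² = 43/7
Coupling ω_c² = ω_s¹ ⇒ overall = 106/29 × 43/7 = 4558/203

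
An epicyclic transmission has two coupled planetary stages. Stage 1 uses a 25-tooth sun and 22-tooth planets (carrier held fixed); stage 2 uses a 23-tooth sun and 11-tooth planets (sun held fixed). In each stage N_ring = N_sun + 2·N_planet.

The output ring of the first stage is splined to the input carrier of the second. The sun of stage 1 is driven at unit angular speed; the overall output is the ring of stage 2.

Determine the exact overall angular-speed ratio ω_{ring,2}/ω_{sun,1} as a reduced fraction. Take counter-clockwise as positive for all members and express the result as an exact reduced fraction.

Stage 1: N_ring = 25 + 2·22 = 69
Stage 1: 25(ω_s−ω_c) = −69(ω_r−ω_c),  ω_c=0, ω_s=1
Stage 1: ω_r = 0 − (25/69)(1−0) = -25/69
  ⇒ ω_r¹/ω_s¹ = -25/69
Stage 2: N_ring = 23 + 2·11 = 45
Stage 2: 23(ω_s−ω_c) = −45(ω_r−ω_c),  ω_s=0, ω_c=1
Stage 2: ω_r = 1 − (23/45)(0−1) = 68/45
  ⇒ ω_r²/ω_c² = 68/45
Coupling ω_c² = ω_r¹ ⇒ overall = -25/69 × 68/45 = -340/621

-340/621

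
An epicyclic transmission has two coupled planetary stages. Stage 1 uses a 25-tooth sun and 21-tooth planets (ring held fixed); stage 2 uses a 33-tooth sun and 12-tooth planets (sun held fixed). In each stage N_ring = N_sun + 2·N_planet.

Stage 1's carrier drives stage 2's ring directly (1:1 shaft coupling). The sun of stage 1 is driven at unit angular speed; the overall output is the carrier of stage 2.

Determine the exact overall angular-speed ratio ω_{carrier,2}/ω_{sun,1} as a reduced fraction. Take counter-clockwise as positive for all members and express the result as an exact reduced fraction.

Stage 1: N_ring = 25 + 2·21 = 67
Stage 1: 25(ω_s−ω_c) = −67(ω_r−ω_c),  ω_r=0, ω_s=1
Stage 1: 25(1−ω_c) = −67(0−ω_c)  ⇒  92ω_c = 25  ⇒  ω_c = 25/92
  ⇒ ω_c¹/ω_s¹ = 25/92
Stage 2: N_ring = 33 + 2·12 = 57
Stage 2: 33(ω_s−ω_c) = −57(ω_r−ω_c),  ω_s=0, ω_r=1
Stage 2: 33(0−ω_c) = −57(1−ω_c)  ⇒  90ω_c = 57  ⇒  ω_c = 19/30
  ⇒ ω_c²/ω_r² = 19/30
Coupling ω_r² = ω_c¹ ⇒ overall = 25/92 × 19/30 = 95/552

95/552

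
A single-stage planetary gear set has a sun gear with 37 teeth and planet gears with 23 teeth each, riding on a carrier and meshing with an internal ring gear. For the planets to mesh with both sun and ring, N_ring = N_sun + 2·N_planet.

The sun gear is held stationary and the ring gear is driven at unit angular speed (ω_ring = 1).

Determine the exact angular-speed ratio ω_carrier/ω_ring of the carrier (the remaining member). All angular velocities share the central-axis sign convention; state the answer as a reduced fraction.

83/120

N_ring = 37 + 2·23 = 83
37(ω_s−ω_c) = −83(ω_r−ω_c),  ω_s=0, ω_r=1
37(0−ω_c) = −83(1−ω_c)  ⇒  120ω_c = 83  ⇒  ω_c = 83/120
ω_c/ω_r = 83/120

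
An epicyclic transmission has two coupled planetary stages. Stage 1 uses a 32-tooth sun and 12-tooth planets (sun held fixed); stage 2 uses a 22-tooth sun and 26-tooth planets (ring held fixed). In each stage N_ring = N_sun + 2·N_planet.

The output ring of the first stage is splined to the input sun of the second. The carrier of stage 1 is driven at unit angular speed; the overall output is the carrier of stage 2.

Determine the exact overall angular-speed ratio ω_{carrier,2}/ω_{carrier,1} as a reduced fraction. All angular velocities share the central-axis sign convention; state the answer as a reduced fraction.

121/336

Stage 1: N_ring = 32 + 2·12 = 56
Stage 1: 32(ω_s−ω_c) = −56(ω_r−ω_c),  ω_s=0, ω_c=1
Stage 1: ω_r = 1 − (32/56)(0−1) = 11/7
  ⇒ ω_r¹/ω_c¹ = 11/7
Stage 2: N_ring = 22 + 2·26 = 74
Stage 2: 22(ω_s−ω_c) = −74(ω_r−ω_c),  ω_r=0, ω_s=1
Stage 2: 22(1−ω_c) = −74(0−ω_c)  ⇒  96ω_c = 22  ⇒  ω_c = 11/48
  ⇒ ω_c²/ω_s² = 11/48
Coupling ω_s² = ω_r¹ ⇒ overall = 11/7 × 11/48 = 121/336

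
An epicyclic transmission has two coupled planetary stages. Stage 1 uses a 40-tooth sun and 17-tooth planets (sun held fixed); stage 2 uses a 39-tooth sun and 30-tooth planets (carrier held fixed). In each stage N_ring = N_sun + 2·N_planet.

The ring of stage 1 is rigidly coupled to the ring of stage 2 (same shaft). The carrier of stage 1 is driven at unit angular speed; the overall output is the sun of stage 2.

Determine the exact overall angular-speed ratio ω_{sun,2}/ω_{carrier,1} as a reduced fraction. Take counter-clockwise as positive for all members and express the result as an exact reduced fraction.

Stage 1: N_ring = 40 + 2·17 = 74
Stage 1: 40(ω_s−ω_c) = −74(ω_r−ω_c),  ω_s=0, ω_c=1
Stage 1: ω_r = 1 − (40/74)(0−1) = 57/37
  ⇒ ω_r¹/ω_c¹ = 57/37
Stage 2: N_ring = 39 + 2·30 = 99
Stage 2: 39(ω_s−ω_c) = −99(ω_r−ω_c),  ω_c=0, ω_r=1
Stage 2: ω_s = 0 − (99/39)(1−0) = -33/13
  ⇒ ω_s²/ω_r² = -33/13
Coupling ω_r² = ω_r¹ ⇒ overall = 57/37 × -33/13 = -1881/481

-1881/481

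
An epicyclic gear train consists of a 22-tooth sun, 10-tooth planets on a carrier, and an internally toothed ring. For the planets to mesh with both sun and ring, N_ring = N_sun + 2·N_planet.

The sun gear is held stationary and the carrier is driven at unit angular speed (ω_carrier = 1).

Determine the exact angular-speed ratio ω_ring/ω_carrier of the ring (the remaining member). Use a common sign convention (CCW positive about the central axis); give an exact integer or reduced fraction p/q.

N_ring = 22 + 2·10 = 42
22(ω_s−ω_c) = −42(ω_r−ω_c),  ω_s=0, ω_c=1
ω_r = 1 − (22/42)(0−1) = 32/21
ω_r/ω_c = 32/21

32/21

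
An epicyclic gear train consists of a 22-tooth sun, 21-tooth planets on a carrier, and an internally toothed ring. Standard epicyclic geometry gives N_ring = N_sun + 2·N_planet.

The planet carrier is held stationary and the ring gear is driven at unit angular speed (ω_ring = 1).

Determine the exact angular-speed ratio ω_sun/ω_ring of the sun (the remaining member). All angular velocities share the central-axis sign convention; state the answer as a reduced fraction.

N_ring = 22 + 2·21 = 64
22(ω_s−ω_c) = −64(ω_r−ω_c),  ω_c=0, ω_r=1
ω_s = 0 − (64/22)(1−0) = -32/11
ω_s/ω_r = -32/11

-32/11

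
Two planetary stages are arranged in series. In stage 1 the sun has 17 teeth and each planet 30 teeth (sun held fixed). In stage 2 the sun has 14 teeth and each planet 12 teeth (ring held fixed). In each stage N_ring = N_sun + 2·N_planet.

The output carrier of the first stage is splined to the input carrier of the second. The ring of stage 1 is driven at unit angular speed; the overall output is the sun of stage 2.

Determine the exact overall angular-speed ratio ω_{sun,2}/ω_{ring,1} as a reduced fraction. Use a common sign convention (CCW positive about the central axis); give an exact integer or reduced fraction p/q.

Stage 1: N_ring = 17 + 2·30 = 77
Stage 1: 17(ω_s−ω_c) = −77(ω_r−ω_c),  ω_s=0, ω_r=1
Stage 1: 17(0−ω_c) = −77(1−ω_c)  ⇒  94ω_c = 77  ⇒  ω_c = 77/94
  ⇒ ω_c¹/ω_r¹ = 77/94
Stage 2: N_ring = 14 + 2·12 = 38
Stage 2: 14(ω_s−ω_c) = −38(ω_r−ω_c),  ω_r=0, ω_c=1
Stage 2: ω_s = 1 − (38/14)(0−1) = 26/7
  ⇒ ω_s²/ω_c² = 26/7
Coupling ω_c² = ω_c¹ ⇒ overall = 77/94 × 26/7 = 143/47

143/47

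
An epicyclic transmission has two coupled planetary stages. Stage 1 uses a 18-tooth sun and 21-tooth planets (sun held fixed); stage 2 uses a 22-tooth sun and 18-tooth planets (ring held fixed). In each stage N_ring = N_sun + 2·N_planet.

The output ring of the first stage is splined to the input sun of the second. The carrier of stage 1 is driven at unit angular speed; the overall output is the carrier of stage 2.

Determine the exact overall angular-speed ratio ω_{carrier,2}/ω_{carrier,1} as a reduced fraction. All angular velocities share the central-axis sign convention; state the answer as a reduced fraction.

143/400

Stage 1: N_ring = 18 + 2·21 = 60
Stage 1: 18(ω_s−ω_c) = −60(ω_r−ω_c),  ω_s=0, ω_c=1
Stage 1: ω_r = 1 − (18/60)(0−1) = 13/10
  ⇒ ω_r¹/ω_c¹ = 13/10
Stage 2: N_ring = 22 + 2·18 = 58
Stage 2: 22(ω_s−ω_c) = −58(ω_r−ω_c),  ω_r=0, ω_s=1
Stage 2: 22(1−ω_c) = −58(0−ω_c)  ⇒  80ω_c = 22  ⇒  ω_c = 11/40
  ⇒ ω_c²/ω_s² = 11/40
Coupling ω_s² = ω_r¹ ⇒ overall = 13/10 × 11/40 = 143/400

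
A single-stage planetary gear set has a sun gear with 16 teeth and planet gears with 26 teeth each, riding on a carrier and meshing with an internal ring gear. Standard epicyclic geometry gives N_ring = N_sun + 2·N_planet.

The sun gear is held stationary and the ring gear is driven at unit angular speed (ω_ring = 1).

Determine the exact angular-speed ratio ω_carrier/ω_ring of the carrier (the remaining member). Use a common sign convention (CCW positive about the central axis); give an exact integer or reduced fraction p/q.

N_ring = 16 + 2·26 = 68
16(ω_s−ω_c) = −68(ω_r−ω_c),  ω_s=0, ω_r=1
16(0−ω_c) = −68(1−ω_c)  ⇒  84ω_c = 68  ⇒  ω_c = 17/21
ω_c/ω_r = 17/21

17/21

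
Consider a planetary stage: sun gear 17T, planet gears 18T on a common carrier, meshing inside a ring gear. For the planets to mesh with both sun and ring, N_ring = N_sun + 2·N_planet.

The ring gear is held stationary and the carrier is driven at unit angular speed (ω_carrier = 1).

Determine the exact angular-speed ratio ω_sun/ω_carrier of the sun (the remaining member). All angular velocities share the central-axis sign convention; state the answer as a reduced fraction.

70/17

N_ring = 17 + 2·18 = 53
17(ω_s−ω_c) = −53(ω_r−ω_c),  ω_r=0, ω_c=1
ω_s = 1 − (53/17)(0−1) = 70/17
ω_s/ω_c = 70/17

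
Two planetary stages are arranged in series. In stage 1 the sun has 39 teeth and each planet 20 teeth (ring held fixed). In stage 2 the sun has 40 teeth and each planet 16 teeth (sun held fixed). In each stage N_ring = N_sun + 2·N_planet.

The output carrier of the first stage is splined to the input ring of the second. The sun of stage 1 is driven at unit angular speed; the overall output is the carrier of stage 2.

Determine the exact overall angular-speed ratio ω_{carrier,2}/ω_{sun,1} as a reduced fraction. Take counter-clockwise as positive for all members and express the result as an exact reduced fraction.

Stage 1: N_ring = 39 + 2·20 = 79
Stage 1: 39(ω_s−ω_c) = −79(ω_r−ω_c),  ω_r=0, ω_s=1
Stage 1: 39(1−ω_c) = −79(0−ω_c)  ⇒  118ω_c = 39  ⇒  ω_c = 39/118
  ⇒ ω_c¹/ω_s¹ = 39/118
Stage 2: N_ring = 40 + 2·16 = 72
Stage 2: 40(ω_s−ω_c) = −72(ω_r−ω_c),  ω_s=0, ω_r=1
Stage 2: 40(0−ω_c) = −72(1−ω_c)  ⇒  112ω_c = 72  ⇒  ω_c = 9/14
  ⇒ ω_c²/ω_r² = 9/14
Coupling ω_r² = ω_c¹ ⇒ overall = 39/118 × 9/14 = 351/1652

351/1652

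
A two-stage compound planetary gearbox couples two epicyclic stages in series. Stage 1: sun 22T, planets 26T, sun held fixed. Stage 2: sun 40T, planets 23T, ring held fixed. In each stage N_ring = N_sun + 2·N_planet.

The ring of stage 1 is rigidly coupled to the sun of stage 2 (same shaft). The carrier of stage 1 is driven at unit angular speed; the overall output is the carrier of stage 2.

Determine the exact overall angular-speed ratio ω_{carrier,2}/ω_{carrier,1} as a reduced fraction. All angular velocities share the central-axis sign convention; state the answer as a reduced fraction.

Stage 1: N_ring = 22 + 2·26 = 74
Stage 1: 22(ω_s−ω_c) = −74(ω_r−ω_c),  ω_s=0, ω_c=1
Stage 1: ω_r = 1 − (22/74)(0−1) = 48/37
  ⇒ ω_r¹/ω_c¹ = 48/37
Stage 2: N_ring = 40 + 2·23 = 86
Stage 2: 40(ω_s−ω_c) = −86(ω_r−ω_c),  ω_r=0, ω_s=1
Stage 2: 40(1−ω_c) = −86(0−ω_c)  ⇒  126ω_c = 40  ⇒  ω_c = 20/63
  ⇒ ω_c²/ω_s² = 20/63
Coupling ω_s² = ω_r¹ ⇒ overall = 48/37 × 20/63 = 320/777

320/777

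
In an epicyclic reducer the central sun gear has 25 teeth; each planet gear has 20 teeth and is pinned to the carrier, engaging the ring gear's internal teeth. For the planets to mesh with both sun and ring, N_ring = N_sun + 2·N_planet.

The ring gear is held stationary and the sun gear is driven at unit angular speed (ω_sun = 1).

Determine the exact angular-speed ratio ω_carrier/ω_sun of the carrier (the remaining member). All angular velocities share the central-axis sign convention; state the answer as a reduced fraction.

5/18

N_ring = 25 + 2·20 = 65
25(ω_s−ω_c) = −65(ω_r−ω_c),  ω_r=0, ω_s=1
25(1−ω_c) = −65(0−ω_c)  ⇒  90ω_c = 25  ⇒  ω_c = 5/18
ω_c/ω_s = 5/18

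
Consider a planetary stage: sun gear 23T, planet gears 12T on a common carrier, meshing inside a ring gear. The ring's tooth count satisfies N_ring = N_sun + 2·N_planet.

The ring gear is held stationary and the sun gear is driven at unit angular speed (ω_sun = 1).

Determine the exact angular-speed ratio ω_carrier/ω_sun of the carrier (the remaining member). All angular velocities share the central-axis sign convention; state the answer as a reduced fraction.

N_ring = 23 + 2·12 = 47
23(ω_s−ω_c) = −47(ω_r−ω_c),  ω_r=0, ω_s=1
23(1−ω_c) = −47(0−ω_c)  ⇒  70ω_c = 23  ⇒  ω_c = 23/70
ω_c/ω_s = 23/70

23/70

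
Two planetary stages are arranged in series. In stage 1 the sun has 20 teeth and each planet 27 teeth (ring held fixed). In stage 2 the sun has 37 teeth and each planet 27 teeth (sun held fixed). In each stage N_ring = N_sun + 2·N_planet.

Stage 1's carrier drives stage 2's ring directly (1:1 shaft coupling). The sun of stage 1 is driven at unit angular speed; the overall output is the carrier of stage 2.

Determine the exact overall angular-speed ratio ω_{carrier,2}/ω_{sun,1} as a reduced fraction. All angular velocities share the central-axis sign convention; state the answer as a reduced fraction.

Stage 1: N_ring = 20 + 2·27 = 74
Stage 1: 20(ω_s−ω_c) = −74(ω_r−ω_c),  ω_r=0, ω_s=1
Stage 1: 20(1−ω_c) = −74(0−ω_c)  ⇒  94ω_c = 20  ⇒  ω_c = 10/47
  ⇒ ω_c¹/ω_s¹ = 10/47
Stage 2: N_ring = 37 + 2·27 = 91
Stage 2: 37(ω_s−ω_c) = −91(ω_r−ω_c),  ω_s=0, ω_r=1
Stage 2: 37(0−ω_c) = −91(1−ω_c)  ⇒  128ω_c = 91  ⇒  ω_c = 91/128
  ⇒ ω_c²/ω_r² = 91/128
Coupling ω_r² = ω_c¹ ⇒ overall = 10/47 × 91/128 = 455/3008

455/3008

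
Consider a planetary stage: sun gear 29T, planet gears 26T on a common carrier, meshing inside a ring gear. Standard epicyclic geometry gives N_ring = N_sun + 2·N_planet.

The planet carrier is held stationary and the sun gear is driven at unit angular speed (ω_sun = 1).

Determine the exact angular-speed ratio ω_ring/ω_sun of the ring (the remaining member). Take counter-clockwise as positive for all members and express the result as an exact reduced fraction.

N_ring = 29 + 2·26 = 81
29(ω_s−ω_c) = −81(ω_r−ω_c),  ω_c=0, ω_s=1
ω_r = 0 − (29/81)(1−0) = -29/81
ω_r/ω_s = -29/81

-29/81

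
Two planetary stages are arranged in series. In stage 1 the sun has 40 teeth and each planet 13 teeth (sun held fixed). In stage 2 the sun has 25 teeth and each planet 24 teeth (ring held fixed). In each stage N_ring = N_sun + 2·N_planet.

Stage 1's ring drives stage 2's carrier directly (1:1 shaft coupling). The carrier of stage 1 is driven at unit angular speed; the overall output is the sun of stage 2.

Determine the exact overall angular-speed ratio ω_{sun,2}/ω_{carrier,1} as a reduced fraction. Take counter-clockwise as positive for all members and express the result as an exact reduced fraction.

Stage 1: N_ring = 40 + 2·13 = 66
Stage 1: 40(ω_s−ω_c) = −66(ω_r−ω_c),  ω_s=0, ω_c=1
Stage 1: ω_r = 1 − (40/66)(0−1) = 53/33
  ⇒ ω_r¹/ω_c¹ = 53/33
Stage 2: N_ring = 25 + 2·24 = 73
Stage 2: 25(ω_s−ω_c) = −73(ω_r−ω_c),  ω_r=0, ω_c=1
Stage 2: ω_s = 1 − (73/25)(0−1) = 98/25
  ⇒ ω_s²/ω_c² = 98/25
Coupling ω_c² = ω_r¹ ⇒ overall = 53/33 × 98/25 = 5194/825

5194/825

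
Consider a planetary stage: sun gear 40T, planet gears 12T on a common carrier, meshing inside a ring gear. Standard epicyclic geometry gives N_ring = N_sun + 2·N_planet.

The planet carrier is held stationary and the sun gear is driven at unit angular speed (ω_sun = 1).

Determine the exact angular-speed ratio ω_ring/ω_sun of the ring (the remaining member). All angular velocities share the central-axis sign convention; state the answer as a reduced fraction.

-5/8

N_ring = 40 + 2·12 = 64
40(ω_s−ω_c) = −64(ω_r−ω_c),  ω_c=0, ω_s=1
ω_r = 0 − (40/64)(1−0) = -5/8
ω_r/ω_s = -5/8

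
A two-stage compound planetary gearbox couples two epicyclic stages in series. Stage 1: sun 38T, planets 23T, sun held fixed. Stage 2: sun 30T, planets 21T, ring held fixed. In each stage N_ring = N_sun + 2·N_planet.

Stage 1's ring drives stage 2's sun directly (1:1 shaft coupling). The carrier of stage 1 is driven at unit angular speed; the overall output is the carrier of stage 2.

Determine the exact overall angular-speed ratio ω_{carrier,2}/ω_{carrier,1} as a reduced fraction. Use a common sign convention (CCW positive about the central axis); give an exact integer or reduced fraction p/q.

305/714

Stage 1: N_ring = 38 + 2·23 = 84
Stage 1: 38(ω_s−ω_c) = −84(ω_r−ω_c),  ω_s=0, ω_c=1
Stage 1: ω_r = 1 − (38/84)(0−1) = 61/42
  ⇒ ω_r¹/ω_c¹ = 61/42
Stage 2: N_ring = 30 + 2·21 = 72
Stage 2: 30(ω_s−ω_c) = −72(ω_r−ω_c),  ω_r=0, ω_s=1
Stage 2: 30(1−ω_c) = −72(0−ω_c)  ⇒  102ω_c = 30  ⇒  ω_c = 5/17
  ⇒ ω_c²/ω_s² = 5/17
Coupling ω_s² = ω_r¹ ⇒ overall = 61/42 × 5/17 = 305/714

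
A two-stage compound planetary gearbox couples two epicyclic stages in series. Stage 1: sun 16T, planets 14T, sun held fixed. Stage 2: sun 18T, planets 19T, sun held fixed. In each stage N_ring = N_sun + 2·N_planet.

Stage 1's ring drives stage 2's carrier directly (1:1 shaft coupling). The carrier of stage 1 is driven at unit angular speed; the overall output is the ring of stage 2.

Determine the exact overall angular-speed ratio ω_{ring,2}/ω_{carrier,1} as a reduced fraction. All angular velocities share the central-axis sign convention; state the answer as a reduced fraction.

Stage 1: N_ring = 16 + 2·14 = 44
Stage 1: 16(ω_s−ω_c) = −44(ω_r−ω_c),  ω_s=0, ω_c=1
Stage 1: ω_r = 1 − (16/44)(0−1) = 15/11
  ⇒ ω_r¹/ω_c¹ = 15/11
Stage 2: N_ring = 18 + 2·19 = 56
Stage 2: 18(ω_s−ω_c) = −56(ω_r−ω_c),  ω_s=0, ω_c=1
Stage 2: ω_r = 1 − (18/56)(0−1) = 37/28
  ⇒ ω_r²/ω_c² = 37/28
Coupling ω_c² = ω_r¹ ⇒ overall = 15/11 × 37/28 = 555/308

555/308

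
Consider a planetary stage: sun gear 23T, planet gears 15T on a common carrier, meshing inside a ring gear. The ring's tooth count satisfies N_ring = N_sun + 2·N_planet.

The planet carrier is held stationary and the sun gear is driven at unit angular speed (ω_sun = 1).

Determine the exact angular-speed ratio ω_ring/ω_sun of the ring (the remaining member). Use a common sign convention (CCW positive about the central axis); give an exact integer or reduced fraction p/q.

N_ring = 23 + 2·15 = 53
23(ω_s−ω_c) = −53(ω_r−ω_c),  ω_c=0, ω_s=1
ω_r = 0 − (23/53)(1−0) = -23/53
ω_r/ω_s = -23/53

-23/53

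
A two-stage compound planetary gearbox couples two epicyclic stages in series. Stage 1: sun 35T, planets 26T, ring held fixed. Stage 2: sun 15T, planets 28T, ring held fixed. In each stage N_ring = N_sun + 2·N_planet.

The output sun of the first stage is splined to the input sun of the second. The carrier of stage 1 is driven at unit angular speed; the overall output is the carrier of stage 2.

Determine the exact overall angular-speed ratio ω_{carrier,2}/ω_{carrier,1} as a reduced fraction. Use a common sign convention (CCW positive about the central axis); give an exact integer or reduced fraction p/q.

Stage 1: N_ring = 35 + 2·26 = 87
Stage 1: 35(ω_s−ω_c) = −87(ω_r−ω_c),  ω_r=0, ω_c=1
Stage 1: ω_s = 1 − (87/35)(0−1) = 122/35
  ⇒ ω_s¹/ω_c¹ = 122/35
Stage 2: N_ring = 15 + 2·28 = 71
Stage 2: 15(ω_s−ω_c) = −71(ω_r−ω_c),  ω_r=0, ω_s=1
Stage 2: 15(1−ω_c) = −71(0−ω_c)  ⇒  86ω_c = 15  ⇒  ω_c = 15/86
  ⇒ ω_c²/ω_s² = 15/86
Coupling ω_s² = ω_s¹ ⇒ overall = 122/35 × 15/86 = 183/301

183/301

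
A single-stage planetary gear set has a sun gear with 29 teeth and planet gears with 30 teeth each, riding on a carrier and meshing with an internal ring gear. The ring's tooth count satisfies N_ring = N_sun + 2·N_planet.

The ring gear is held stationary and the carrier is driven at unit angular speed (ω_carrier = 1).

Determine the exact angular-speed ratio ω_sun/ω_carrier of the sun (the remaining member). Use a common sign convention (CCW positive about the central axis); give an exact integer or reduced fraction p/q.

N_ring = 29 + 2·30 = 89
29(ω_s−ω_c) = −89(ω_r−ω_c),  ω_r=0, ω_c=1
ω_s = 1 − (89/29)(0−1) = 118/29
ω_s/ω_c = 118/29

118/29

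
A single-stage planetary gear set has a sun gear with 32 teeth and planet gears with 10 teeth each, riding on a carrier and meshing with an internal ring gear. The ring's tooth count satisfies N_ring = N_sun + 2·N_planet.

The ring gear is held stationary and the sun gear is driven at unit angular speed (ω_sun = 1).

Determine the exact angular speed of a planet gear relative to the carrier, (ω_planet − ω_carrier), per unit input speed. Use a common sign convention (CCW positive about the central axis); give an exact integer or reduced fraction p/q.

-208/105

N_ring = 32 + 2·10 = 52
32(ω_s−ω_c) = −52(ω_r−ω_c),  ω_r=0, ω_s=1
32(1−ω_c) = −52(0−ω_c)  ⇒  84ω_c = 32  ⇒  ω_c = 8/21
sun–planet: 32·(1−8/21) = −10·(ω_p−ω_c)  ⇒  ω_p−ω_c = −(32/10)·(13/21) = -208/105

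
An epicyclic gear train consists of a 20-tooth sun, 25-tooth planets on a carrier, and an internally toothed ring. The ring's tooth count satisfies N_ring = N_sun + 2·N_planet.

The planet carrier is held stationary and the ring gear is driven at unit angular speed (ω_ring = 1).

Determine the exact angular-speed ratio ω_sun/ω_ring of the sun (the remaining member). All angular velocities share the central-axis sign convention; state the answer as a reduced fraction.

-7/2

N_ring = 20 + 2·25 = 70
20(ω_s−ω_c) = −70(ω_r−ω_c),  ω_c=0, ω_r=1
ω_s = 0 − (70/20)(1−0) = -7/2
ω_s/ω_r = -7/2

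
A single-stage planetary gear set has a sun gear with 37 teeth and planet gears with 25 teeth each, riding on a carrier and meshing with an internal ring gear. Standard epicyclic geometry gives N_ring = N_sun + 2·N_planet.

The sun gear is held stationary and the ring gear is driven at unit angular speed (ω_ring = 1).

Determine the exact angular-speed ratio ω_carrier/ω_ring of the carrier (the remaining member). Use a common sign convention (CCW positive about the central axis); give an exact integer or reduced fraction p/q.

87/124

N_ring = 37 + 2·25 = 87
37(ω_s−ω_c) = −87(ω_r−ω_c),  ω_s=0, ω_r=1
37(0−ω_c) = −87(1−ω_c)  ⇒  124ω_c = 87  ⇒  ω_c = 87/124
ω_c/ω_r = 87/124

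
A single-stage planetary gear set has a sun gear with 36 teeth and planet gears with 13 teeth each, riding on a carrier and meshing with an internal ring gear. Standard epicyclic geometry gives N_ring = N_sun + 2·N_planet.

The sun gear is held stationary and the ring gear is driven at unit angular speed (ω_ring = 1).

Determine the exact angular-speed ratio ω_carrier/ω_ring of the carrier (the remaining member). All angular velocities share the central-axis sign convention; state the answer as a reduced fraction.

N_ring = 36 + 2·13 = 62
36(ω_s−ω_c) = −62(ω_r−ω_c),  ω_s=0, ω_r=1
36(0−ω_c) = −62(1−ω_c)  ⇒  98ω_c = 62  ⇒  ω_c = 31/49
ω_c/ω_r = 31/49

31/49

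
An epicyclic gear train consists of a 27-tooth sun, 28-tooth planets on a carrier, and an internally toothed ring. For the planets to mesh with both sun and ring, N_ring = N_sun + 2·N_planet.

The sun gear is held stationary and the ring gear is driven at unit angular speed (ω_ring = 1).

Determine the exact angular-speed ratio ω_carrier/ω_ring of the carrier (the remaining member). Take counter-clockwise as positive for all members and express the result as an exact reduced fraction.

83/110

N_ring = 27 + 2·28 = 83
27(ω_s−ω_c) = −83(ω_r−ω_c),  ω_s=0, ω_r=1
27(0−ω_c) = −83(1−ω_c)  ⇒  110ω_c = 83  ⇒  ω_c = 83/110
ω_c/ω_r = 83/110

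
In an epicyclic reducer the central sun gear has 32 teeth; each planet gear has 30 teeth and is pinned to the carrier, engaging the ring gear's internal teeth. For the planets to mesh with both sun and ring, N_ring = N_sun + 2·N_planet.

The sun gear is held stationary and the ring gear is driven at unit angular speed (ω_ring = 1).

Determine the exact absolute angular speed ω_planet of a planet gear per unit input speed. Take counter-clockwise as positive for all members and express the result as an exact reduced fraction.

N_ring = 32 + 2·30 = 92
32(ω_s−ω_c) = −92(ω_r−ω_c),  ω_s=0, ω_r=1
32(0−ω_c) = −92(1−ω_c)  ⇒  124ω_c = 92  ⇒  ω_c = 23/31
sun–planet: 32·(0−23/31) = −30·(ω_p−ω_c)  ⇒  ω_p−ω_c = −(32/30)·(-23/31) = 368/465
ω_p = 23/31 + 368/465 = 23/15

23/15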